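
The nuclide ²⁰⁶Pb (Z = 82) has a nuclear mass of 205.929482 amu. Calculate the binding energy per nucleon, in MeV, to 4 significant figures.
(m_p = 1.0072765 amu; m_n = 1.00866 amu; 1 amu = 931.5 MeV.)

7.873 MeV/nucleon

Z = 82, so N = A − Z = 206 − 82 = 124.
Total constituent mass: 82 × 1.0072765 + 124 × 1.00866 = 207.6705130 amu
The mass defect is 207.6705130 − 205.929482 = 1.7410310 amu.
Binding energy = Δm·c² = 1.7410310 × 931.5 MeV/amu = 1621.77 MeV
Per nucleon: 1621.77 / 206 = 7.873 MeV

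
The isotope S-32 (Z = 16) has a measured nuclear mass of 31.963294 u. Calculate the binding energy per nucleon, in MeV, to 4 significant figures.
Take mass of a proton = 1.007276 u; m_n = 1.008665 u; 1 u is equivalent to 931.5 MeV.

Z = 16, so N = A − Z = 32 − 16 = 16.
Mass of separated nucleons = 16(1.007276) + 16(1.008665) = 16.116416 + 16.138640 = 32.255056 u
The mass defect is 32.255056 − 31.963294 = 0.291762 u.
Binding energy = Δm·c² = 0.291762 × 931.5 MeV/u = 271.776 MeV
BE/A = 271.776 MeV / 32 = 8.493 MeV/nucleon

8.493 MeV/nucleon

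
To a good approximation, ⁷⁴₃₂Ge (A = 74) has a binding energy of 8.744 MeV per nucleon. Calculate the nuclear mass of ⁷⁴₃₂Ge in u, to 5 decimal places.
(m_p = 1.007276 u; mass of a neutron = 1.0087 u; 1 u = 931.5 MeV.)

Total binding energy = 74 × 8.744 = 647.056 MeV
Mass defect = 647.056 MeV / (931.5 MeV/u) = 0.6946388 u
Constituent mass = 32(1.007276) + 42(1.0087) = 74.598232 u
Nuclear mass = 74.598232 − 0.6946388 = 73.9035932 u ≈ 73.90359 u (to 5 decimal places)

73.90359 u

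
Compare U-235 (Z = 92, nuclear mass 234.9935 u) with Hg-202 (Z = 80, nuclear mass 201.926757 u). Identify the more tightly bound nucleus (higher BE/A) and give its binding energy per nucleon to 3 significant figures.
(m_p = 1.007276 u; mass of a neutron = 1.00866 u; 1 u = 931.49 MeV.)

U-235: Σm = 92(1.007276) + 143(1.00866) = 236.907772 u; Δm = 1.914272 u; E_B = 1783.1 MeV; E_B/A = 7.588 MeV
Hg-202: Σm = 80(1.007276) + 122(1.00866) = 203.638600 u; Δm = 1.711843 u; E_B = 1594.6 MeV; E_B/A = 7.894 MeV
Hg-202 has the higher binding energy per nucleon, so it is the more tightly bound nucleus.

Hg-202; 7.89 MeV/nucleon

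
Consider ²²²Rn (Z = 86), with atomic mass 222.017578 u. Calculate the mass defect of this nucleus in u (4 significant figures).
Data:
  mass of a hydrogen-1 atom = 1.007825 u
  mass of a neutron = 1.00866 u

The nucleus contains 86 protons and 222 − 86 = 136 neutrons.
Total constituent mass: 86 × 1.007825 + 136 × 1.00866 = 223.850710 u
The mass defect is 223.850710 − 222.017578 = 1.833132 u.

1.833 u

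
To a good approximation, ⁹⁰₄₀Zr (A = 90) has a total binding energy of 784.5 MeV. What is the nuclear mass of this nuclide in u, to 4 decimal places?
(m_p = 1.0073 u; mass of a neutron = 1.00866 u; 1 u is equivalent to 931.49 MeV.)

89.8828 u

Mass defect = 784.5 MeV / (931.49 MeV/u) = 0.842199 u
Constituent mass = 40(1.0073) + 50(1.00866) = 90.72500 u
Nuclear mass = 90.72500 − 0.842199 = 89.882801 u ≈ 89.8828 u (to 4 decimal places)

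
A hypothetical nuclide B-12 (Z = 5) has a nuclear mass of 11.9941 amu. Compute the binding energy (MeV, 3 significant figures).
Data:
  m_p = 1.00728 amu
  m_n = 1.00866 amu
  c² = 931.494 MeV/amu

With 5 protons and 7 neutrons (A = 12):
Mass of separated nucleons = 5(1.00728) + 7(1.00866) = 5.03640 + 7.06062 = 12.09702 amu
Mass defect Δm = 12.09702 − 11.9941 = 0.10292 amu
Binding energy = Δm·c² = 0.10292 × 931.494 MeV/amu = 95.8694 MeV

95.9 MeV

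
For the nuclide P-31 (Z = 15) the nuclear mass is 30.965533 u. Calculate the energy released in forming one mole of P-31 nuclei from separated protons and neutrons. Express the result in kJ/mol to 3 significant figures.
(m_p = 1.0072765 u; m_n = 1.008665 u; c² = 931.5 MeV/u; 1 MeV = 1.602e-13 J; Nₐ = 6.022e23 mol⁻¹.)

With 15 protons and 16 neutrons (A = 31):
Mass of separated nucleons = 15(1.0072765) + 16(1.008665) = 15.1091475 + 16.138640 = 31.2477875 u
The mass defect is 31.2477875 − 30.965533 = 0.2822545 u.
E_B = 0.2822545 × 931.5 = 262.920 MeV
Per nucleus in joules: 262.920 MeV × 1.602e-13 J/MeV = 4.2120e-11 J
Per mole: 4.2120e-11 J × 6.022e23 mol⁻¹ = 2.5365e+13 J/mol

2.54e+10 kJ/mol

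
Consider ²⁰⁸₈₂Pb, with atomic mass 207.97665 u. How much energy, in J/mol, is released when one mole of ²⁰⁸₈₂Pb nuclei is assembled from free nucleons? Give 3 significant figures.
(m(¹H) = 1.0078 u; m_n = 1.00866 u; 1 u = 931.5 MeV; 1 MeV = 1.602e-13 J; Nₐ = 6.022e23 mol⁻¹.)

Σm = 82·m(¹H) + 126·m_n = 82.6396 + 127.09116 = 209.73076 u
The mass defect is 209.73076 − 207.97665 = 1.75411 u.
E_B = 1.75411 × 931.5 = 1633.95 MeV
Per nucleus in joules: 1633.95 MeV × 1.602e-13 J/MeV = 2.6176e-10 J
Per mole: 2.6176e-10 J × 6.022e23 mol⁻¹ = 1.5763e+14 J/mol

1.58e+14 J/mol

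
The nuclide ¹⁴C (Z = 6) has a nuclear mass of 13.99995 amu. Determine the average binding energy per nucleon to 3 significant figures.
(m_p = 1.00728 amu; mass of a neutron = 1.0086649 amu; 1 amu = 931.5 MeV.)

7.52 MeV/nucleon

Z = 6, so N = A − Z = 14 − 6 = 8.
Σm = 6·m_p + 8·m_n = 6.04368 + 8.0693192 = 14.1129992 amu
Δm = 14.1129992 − 13.99995 = 0.1130492 amu
Converting to energy: 0.1130492 amu × 931.5 MeV/amu = 105.305 MeV
BE/A = 105.305 MeV / 14 = 7.522 MeV/nucleon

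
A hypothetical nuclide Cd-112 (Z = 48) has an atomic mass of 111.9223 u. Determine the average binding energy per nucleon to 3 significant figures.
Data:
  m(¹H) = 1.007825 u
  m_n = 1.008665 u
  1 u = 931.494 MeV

Mass of separated nucleons = 48(1.007825) + 64(1.008665) = 48.375600 + 64.554560 = 112.930160 u
Mass defect Δm = 112.930160 − 111.9223 = 1.007860 u
E_B = 1.007860 × 931.494 = 938.816 MeV
Per nucleon: 938.816 / 112 = 8.382 MeV

8.38 MeV/nucleon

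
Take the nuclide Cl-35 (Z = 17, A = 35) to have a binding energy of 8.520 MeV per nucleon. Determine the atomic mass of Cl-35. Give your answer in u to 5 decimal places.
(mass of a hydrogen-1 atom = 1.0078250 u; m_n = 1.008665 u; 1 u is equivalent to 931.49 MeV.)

Total binding energy = 35 × 8.520 = 298.200 MeV
Mass defect = 298.200 MeV / (931.49 MeV/u) = 0.3201323 u
Constituent mass = 17(1.0078250) + 18(1.008665) = 35.2889950 u
Atomic mass = 35.2889950 − 0.3201323 = 34.9688627 u ≈ 34.96886 u (to 5 decimal places)

34.96886 u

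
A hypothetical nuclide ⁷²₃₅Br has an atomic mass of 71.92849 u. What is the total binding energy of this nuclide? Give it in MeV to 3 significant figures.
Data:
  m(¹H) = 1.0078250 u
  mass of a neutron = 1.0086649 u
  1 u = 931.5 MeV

620 MeV

The nucleus contains 35 protons and 72 − 35 = 37 neutrons.
Total constituent mass: 35 × 1.0078250 + 37 × 1.0086649 = 72.5944763 u
Δm = 72.5944763 − 71.92849 = 0.6659863 u
E_B = 0.6659863 × 931.5 = 620.366 MeV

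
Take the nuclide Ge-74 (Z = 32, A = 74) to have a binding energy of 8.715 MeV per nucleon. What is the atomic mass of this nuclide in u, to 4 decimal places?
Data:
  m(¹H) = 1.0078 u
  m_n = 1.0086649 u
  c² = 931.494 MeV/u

73.9212 u

Total binding energy = 74 × 8.715 = 644.910 MeV
Mass defect = 644.910 MeV / (931.494 MeV/u) = 0.692339 u
Constituent mass = 32(1.0078) + 42(1.0086649) = 74.6135258 u
Atomic mass = 74.6135258 − 0.692339 = 73.9211868 u ≈ 73.9212 u (to 4 decimal places)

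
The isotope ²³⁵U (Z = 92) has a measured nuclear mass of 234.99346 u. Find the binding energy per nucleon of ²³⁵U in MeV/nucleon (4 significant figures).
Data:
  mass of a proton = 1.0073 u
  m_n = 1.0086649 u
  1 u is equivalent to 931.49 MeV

With 92 protons and 143 neutrons (A = 235):
Mass of separated nucleons = 92(1.0073) + 143(1.0086649) = 92.6716 + 144.2390807 = 236.9106807 u
Δm = 236.9106807 − 234.99346 = 1.9172207 u
E_B = 1.9172207 × 931.49 = 1785.87 MeV
Dividing by A = 235 gives 7.599 MeV per nucleon.

7.599 MeV/nucleon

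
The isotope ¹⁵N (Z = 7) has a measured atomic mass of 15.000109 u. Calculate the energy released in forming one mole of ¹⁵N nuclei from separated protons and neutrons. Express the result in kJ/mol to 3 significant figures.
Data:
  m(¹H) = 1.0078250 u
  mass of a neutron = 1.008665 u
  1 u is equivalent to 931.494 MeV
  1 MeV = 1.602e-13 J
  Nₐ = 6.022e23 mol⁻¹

1.11e+10 kJ/mol

With 7 protons and 8 neutrons (A = 15):
Total constituent mass: 7 × 1.0078250 + 8 × 1.008665 = 15.1240950 u
The mass defect is 15.1240950 − 15.000109 = 0.1239860 u.
Binding energy = Δm·c² = 0.1239860 × 931.494 MeV/u = 115.492 MeV
Per nucleus in joules: 115.492 MeV × 1.602e-13 J/MeV = 1.8502e-11 J
Per mole: 1.8502e-11 J × 6.022e23 mol⁻¹ = 1.1142e+13 J/mol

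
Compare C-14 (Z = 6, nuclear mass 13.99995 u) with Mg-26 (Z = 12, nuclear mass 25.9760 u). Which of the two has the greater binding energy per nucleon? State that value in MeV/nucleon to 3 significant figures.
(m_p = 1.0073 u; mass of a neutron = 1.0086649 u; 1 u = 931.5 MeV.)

C-14: Σm = 6(1.0073) + 8(1.0086649) = 14.1131192 u; Δm = 0.1131692 u; E_B = 105.42 MeV; E_B/A = 7.530 MeV
Mg-26: Σm = 12(1.0073) + 14(1.0086649) = 26.2089086 u; Δm = 0.2329086 u; E_B = 216.95 MeV; E_B/A = 8.344 MeV
Mg-26 has the higher binding energy per nucleon, so it is the more tightly bound nucleus.

Mg-26; 8.34 MeV/nucleon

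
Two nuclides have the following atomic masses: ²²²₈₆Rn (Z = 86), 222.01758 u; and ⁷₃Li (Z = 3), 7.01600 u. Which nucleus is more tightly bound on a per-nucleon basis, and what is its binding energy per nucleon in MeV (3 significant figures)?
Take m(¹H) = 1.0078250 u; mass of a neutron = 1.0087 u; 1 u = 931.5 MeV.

²²²₈₆Rn: Σm = 86(1.0078250) + 136(1.0087) = 223.8561500 u; Δm = 1.8385700 u; E_B = 1712.63 MeV; E_B/A = 7.7145 MeV
⁷₃Li: Σm = 3(1.0078250) + 4(1.0087) = 7.0582750 u; Δm = 0.0422750 u; E_B = 39.379 MeV; E_B/A = 5.626 MeV
²²²₈₆Rn has the higher binding energy per nucleon, so it is the more tightly bound nucleus.

²²²₈₆Rn; 7.71 MeV/nucleon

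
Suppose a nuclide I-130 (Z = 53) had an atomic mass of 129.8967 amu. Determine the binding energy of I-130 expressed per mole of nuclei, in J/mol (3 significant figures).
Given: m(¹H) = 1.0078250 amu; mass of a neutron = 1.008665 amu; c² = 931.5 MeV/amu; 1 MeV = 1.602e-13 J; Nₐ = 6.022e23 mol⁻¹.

Total constituent mass: 53 × 1.0078250 + 77 × 1.008665 = 131.0819300 amu
Δm = 131.0819300 − 129.8967 = 1.1852300 amu
Converting to energy: 1.1852300 amu × 931.5 MeV/amu = 1104.04 MeV
Per nucleus in joules: 1104.04 MeV × 1.602e-13 J/MeV = 1.7687e-10 J
Per mole: 1.7687e-10 J × 6.022e23 mol⁻¹ = 1.0651e+14 J/mol

1.07e+14 J/mol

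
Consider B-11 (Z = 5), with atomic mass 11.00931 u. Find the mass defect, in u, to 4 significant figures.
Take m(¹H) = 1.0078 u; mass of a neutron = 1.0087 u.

0.08189 u

Σm = 5·m(¹H) + 6·m_n = 5.0390 + 6.0522 = 11.0912 u
The mass defect is 11.0912 − 11.00931 = 0.08189 u.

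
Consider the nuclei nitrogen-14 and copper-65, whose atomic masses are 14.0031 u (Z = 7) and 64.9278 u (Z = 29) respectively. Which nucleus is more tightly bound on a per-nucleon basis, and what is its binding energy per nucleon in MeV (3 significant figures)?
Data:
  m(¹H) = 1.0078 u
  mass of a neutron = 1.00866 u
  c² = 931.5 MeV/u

nitrogen-14: Σm = 7(1.0078) + 7(1.00866) = 14.11522 u; Δm = 0.11212 u; E_B = 104.44 MeV; E_B/A = 7.460 MeV
copper-65: Σm = 29(1.0078) + 36(1.00866) = 65.53796 u; Δm = 0.61016 u; E_B = 568.36 MeV; E_B/A = 8.744 MeV
copper-65 has the higher binding energy per nucleon, so it is the more tightly bound nucleus.

copper-65; 8.74 MeV/nucleon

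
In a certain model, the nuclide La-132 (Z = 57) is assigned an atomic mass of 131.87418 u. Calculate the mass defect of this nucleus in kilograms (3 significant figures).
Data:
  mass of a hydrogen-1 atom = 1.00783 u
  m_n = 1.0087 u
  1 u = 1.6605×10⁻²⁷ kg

2.03e-27 kg

The nucleus contains 57 protons and 132 − 57 = 75 neutrons.
Total constituent mass: 57 × 1.00783 + 75 × 1.0087 = 133.09881 u
Mass defect Δm = 133.09881 − 131.87418 = 1.22463 u
In SI units: 1.22463 u × 1.6605×10⁻²⁷ kg/u = 2.0335e-27 kg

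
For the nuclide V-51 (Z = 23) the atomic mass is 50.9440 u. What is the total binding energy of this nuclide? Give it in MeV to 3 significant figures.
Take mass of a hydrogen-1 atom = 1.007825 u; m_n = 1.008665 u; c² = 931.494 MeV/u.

The nucleus contains 23 protons and 51 − 23 = 28 neutrons.
Mass of separated nucleons = 23(1.007825) + 28(1.008665) = 23.179975 + 28.242620 = 51.422595 u
Mass defect Δm = 51.422595 − 50.9440 = 0.478595 u
Binding energy = Δm·c² = 0.478595 × 931.494 MeV/u = 445.808 MeV

446 MeV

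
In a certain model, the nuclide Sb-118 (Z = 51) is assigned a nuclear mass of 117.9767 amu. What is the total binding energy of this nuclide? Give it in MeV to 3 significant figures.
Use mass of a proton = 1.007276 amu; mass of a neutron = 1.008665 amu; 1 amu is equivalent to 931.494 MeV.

908 MeV

With 51 protons and 67 neutrons (A = 118):
Total constituent mass: 51 × 1.007276 + 67 × 1.008665 = 118.951631 amu
The mass defect is 118.951631 − 117.9767 = 0.974931 amu.
E_B = 0.974931 × 931.494 = 908.142 MeV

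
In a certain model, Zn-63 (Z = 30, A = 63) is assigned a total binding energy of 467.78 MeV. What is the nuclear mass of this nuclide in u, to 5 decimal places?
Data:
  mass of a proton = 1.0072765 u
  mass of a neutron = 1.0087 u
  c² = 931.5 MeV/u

63.00322 u

Mass defect = 467.78 MeV / (931.5 MeV/u) = 0.5021793 u
Constituent mass = 30(1.0072765) + 33(1.0087) = 63.5053950 u
Nuclear mass = 63.5053950 − 0.5021793 = 63.0032157 u ≈ 63.00322 u (to 5 decimal places)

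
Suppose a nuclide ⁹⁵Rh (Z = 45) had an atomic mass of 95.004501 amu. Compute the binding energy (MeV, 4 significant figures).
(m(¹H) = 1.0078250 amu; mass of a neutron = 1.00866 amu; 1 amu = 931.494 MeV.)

Σm = 45·m(¹H) + 50·m_n = 45.3521250 + 50.43300 = 95.7851250 amu
The mass defect is 95.7851250 − 95.004501 = 0.7806240 amu.
E_B = 0.7806240 × 931.494 = 727.147 MeV

727.1 MeV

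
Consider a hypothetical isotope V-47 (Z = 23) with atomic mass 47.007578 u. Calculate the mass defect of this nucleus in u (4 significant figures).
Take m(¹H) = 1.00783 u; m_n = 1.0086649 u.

0.3805 u

Mass of separated nucleons = 23(1.00783) + 24(1.0086649) = 23.18009 + 24.2079576 = 47.3880476 u
Mass defect Δm = 47.3880476 − 47.007578 = 0.3804696 u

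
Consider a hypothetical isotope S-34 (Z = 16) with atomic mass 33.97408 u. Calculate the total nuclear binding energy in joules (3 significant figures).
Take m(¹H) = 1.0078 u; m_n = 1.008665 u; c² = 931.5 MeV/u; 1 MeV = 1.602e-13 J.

4.58e-11 J

The nucleus contains 16 protons and 34 − 16 = 18 neutrons.
Total constituent mass: 16 × 1.0078 + 18 × 1.008665 = 34.280770 u
Mass defect Δm = 34.280770 − 33.97408 = 0.306690 u
E_B = 0.306690 × 931.5 = 285.682 MeV
In joules: 285.682 MeV × 1.602e-13 J/MeV = 4.5766e-11 J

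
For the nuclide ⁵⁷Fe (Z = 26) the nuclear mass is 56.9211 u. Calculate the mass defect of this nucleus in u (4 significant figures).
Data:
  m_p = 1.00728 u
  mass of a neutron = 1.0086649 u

0.5368 u

Z = 26, so N = A − Z = 57 − 26 = 31.
Σm = 26·m_p + 31·m_n = 26.18928 + 31.2686119 = 57.4578919 u
The mass defect is 57.4578919 − 56.9211 = 0.5367919 u.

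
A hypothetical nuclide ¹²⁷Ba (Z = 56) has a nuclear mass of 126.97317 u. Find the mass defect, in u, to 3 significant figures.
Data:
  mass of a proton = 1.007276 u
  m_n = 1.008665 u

The nucleus contains 56 protons and 127 − 56 = 71 neutrons.
Total constituent mass: 56 × 1.007276 + 71 × 1.008665 = 128.022671 u
The mass defect is 128.022671 − 126.97317 = 1.049501 u.

1.05 u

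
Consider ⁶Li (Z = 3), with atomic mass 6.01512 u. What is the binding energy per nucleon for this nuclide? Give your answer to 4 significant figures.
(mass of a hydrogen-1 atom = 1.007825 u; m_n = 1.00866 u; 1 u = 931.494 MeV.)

5.330 MeV/nucleon

The nucleus contains 3 protons and 6 − 3 = 3 neutrons.
Mass of separated nucleons = 3(1.007825) + 3(1.00866) = 3.023475 + 3.02598 = 6.049455 u
The mass defect is 6.049455 − 6.01512 = 0.034335 u.
Converting to energy: 0.034335 u × 931.494 MeV/u = 31.9828 MeV
BE/A = 31.9828 MeV / 6 = 5.330 MeV/nucleon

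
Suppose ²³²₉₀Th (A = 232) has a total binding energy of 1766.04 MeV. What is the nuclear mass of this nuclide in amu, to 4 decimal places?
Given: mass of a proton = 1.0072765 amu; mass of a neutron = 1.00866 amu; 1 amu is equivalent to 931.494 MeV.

Mass defect = 1766.04 MeV / (931.494 MeV/amu) = 1.895922 amu
Constituent mass = 90(1.0072765) + 142(1.00866) = 233.8846050 amu
Nuclear mass = 233.8846050 − 1.895922 = 231.9886830 amu ≈ 231.9887 amu (to 4 decimal places)

231.9887 amu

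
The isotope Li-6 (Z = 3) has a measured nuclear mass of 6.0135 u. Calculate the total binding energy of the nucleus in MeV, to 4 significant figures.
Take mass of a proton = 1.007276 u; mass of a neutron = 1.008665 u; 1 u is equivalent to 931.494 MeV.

Σm = 3·m_p + 3·m_n = 3.021828 + 3.025995 = 6.047823 u
Mass defect Δm = 6.047823 − 6.0135 = 0.034323 u
Binding energy = Δm·c² = 0.034323 × 931.494 MeV/u = 31.9717 MeV

31.97 MeV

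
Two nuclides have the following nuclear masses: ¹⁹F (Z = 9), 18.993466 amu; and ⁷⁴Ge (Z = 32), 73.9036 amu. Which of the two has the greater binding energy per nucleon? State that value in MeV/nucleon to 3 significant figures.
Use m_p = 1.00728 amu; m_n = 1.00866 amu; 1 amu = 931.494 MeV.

⁷⁴Ge; 8.72 MeV/nucleon

¹⁹F: Σm = 9(1.00728) + 10(1.00866) = 19.15212 amu; Δm = 0.158654 amu; E_B = 147.79 MeV; E_B/A = 7.778 MeV
⁷⁴Ge: Σm = 32(1.00728) + 42(1.00866) = 74.59668 amu; Δm = 0.69308 amu; E_B = 645.60 MeV; E_B/A = 8.724 MeV
⁷⁴Ge has the higher binding energy per nucleon, so it is the more tightly bound nucleus.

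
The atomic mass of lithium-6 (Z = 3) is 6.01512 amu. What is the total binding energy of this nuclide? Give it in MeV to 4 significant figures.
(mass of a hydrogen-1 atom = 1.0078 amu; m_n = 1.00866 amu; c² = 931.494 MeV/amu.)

31.91 MeV

Mass of separated nucleons = 3(1.0078) + 3(1.00866) = 3.0234 + 3.02598 = 6.04938 amu
Δm = 6.04938 − 6.01512 = 0.03426 amu
Binding energy = Δm·c² = 0.03426 × 931.494 MeV/amu = 31.9130 MeV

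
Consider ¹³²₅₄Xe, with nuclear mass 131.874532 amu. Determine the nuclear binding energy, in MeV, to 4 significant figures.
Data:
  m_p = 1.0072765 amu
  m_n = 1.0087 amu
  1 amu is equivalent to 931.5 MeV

1115 MeV

Σm = 54·m_p + 78·m_n = 54.3929310 + 78.6786 = 133.0715310 amu
Mass defect Δm = 133.0715310 − 131.874532 = 1.1969990 amu
Binding energy = Δm·c² = 1.1969990 × 931.5 MeV/amu = 1115.00 MeV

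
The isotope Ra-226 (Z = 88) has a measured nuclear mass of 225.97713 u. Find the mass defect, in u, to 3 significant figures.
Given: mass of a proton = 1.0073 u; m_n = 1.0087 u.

1.87 u

Σm = 88·m_p + 138·m_n = 88.6424 + 139.2006 = 227.8430 u
The mass defect is 227.8430 − 225.97713 = 1.86587 u.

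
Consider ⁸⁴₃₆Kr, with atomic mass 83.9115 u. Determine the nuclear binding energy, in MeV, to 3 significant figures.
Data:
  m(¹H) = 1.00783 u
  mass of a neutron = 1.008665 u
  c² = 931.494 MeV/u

Z = 36, so N = A − Z = 84 − 36 = 48.
Total constituent mass: 36 × 1.00783 + 48 × 1.008665 = 84.697800 u
The mass defect is 84.697800 − 83.9115 = 0.786300 u.
E_B = 0.786300 × 931.494 = 732.434 MeV

732 MeV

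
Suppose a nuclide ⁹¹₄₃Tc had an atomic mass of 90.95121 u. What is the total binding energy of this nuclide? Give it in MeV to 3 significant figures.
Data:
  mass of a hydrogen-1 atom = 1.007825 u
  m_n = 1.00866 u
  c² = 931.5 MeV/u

746 MeV

With 43 protons and 48 neutrons (A = 91):
Total constituent mass: 43 × 1.007825 + 48 × 1.00866 = 91.752155 u
Mass defect Δm = 91.752155 − 90.95121 = 0.800945 u
Converting to energy: 0.800945 u × 931.5 MeV/u = 746.080 MeV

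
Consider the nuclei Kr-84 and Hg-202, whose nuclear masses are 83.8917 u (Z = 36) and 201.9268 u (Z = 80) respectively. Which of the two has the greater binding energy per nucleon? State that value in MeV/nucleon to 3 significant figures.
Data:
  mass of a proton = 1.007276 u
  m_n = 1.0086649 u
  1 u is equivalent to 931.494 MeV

Kr-84; 8.72 MeV/nucleon

Kr-84: Σm = 36(1.007276) + 48(1.0086649) = 84.6778512 u; Δm = 0.7861512 u; E_B = 732.30 MeV; E_B/A = 8.718 MeV
Hg-202: Σm = 80(1.007276) + 122(1.0086649) = 203.6391978 u; Δm = 1.7123978 u; E_B = 1595.09 MeV; E_B/A = 7.896 MeV
Kr-84 has the higher binding energy per nucleon, so it is the more tightly bound nucleus.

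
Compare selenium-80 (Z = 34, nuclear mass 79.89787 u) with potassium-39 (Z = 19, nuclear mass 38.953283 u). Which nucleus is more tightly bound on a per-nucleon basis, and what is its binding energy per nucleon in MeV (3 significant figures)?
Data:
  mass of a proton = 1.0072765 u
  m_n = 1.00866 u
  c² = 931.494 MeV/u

selenium-80: Σm = 34(1.0072765) + 46(1.00866) = 80.6457610 u; Δm = 0.7478910 u; E_B = 696.66 MeV; E_B/A = 8.708 MeV
potassium-39: Σm = 19(1.0072765) + 20(1.00866) = 39.3114535 u; Δm = 0.3581705 u; E_B = 333.634 MeV; E_B/A = 8.5547 MeV
selenium-80 has the higher binding energy per nucleon, so it is the more tightly bound nucleus.

selenium-80; 8.71 MeV/nucleon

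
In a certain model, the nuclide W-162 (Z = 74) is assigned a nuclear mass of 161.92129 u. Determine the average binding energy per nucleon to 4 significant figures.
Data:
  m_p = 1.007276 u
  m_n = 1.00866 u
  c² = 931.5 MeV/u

Z = 74, so N = A − Z = 162 − 74 = 88.
Mass of separated nucleons = 74(1.007276) + 88(1.00866) = 74.538424 + 88.76208 = 163.300504 u
The mass defect is 163.300504 − 161.92129 = 1.379214 u.
Binding energy = Δm·c² = 1.379214 × 931.5 MeV/u = 1284.74 MeV
BE/A = 1284.74 MeV / 162 = 7.930 MeV/nucleon

7.930 MeV/nucleon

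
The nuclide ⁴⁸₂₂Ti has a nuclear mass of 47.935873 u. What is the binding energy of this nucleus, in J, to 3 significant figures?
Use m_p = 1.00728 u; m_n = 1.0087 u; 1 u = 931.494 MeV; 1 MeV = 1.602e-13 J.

6.72e-11 J

Total constituent mass: 22 × 1.00728 + 26 × 1.0087 = 48.38636 u
Mass defect Δm = 48.38636 − 47.935873 = 0.450487 u
Binding energy = Δm·c² = 0.450487 × 931.494 MeV/u = 419.626 MeV
In joules: 419.626 MeV × 1.602e-13 J/MeV = 6.7224e-11 J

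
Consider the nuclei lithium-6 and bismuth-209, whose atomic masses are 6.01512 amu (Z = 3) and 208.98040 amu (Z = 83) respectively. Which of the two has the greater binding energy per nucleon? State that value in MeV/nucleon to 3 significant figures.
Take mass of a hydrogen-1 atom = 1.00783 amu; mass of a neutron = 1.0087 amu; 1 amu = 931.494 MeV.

bismuth-209; 7.87 MeV/nucleon

lithium-6: Σm = 3(1.00783) + 3(1.0087) = 6.04959 amu; Δm = 0.03447 amu; E_B = 32.1086 MeV; E_B/A = 5.351 MeV
bismuth-209: Σm = 83(1.00783) + 126(1.0087) = 210.74609 amu; Δm = 1.76569 amu; E_B = 1644.73 MeV; E_B/A = 7.870 MeV
bismuth-209 has the higher binding energy per nucleon, so it is the more tightly bound nucleus.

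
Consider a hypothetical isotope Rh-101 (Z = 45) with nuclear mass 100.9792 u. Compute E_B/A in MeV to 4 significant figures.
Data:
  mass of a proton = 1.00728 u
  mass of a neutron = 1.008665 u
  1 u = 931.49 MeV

Total constituent mass: 45 × 1.00728 + 56 × 1.008665 = 101.812840 u
Δm = 101.812840 − 100.9792 = 0.833640 u
Binding energy = Δm·c² = 0.833640 × 931.49 MeV/u = 776.527 MeV
Dividing by A = 101 gives 7.688 MeV per nucleon.

7.688 MeV/nucleon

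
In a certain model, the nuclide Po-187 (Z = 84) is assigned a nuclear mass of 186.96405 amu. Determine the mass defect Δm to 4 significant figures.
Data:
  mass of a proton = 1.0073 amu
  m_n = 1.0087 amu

1.545 amu

Z = 84, so N = A − Z = 187 − 84 = 103.
Σm = 84·m_p + 103·m_n = 84.6132 + 103.8961 = 188.5093 amu
Δm = 188.5093 − 186.96405 = 1.54525 amu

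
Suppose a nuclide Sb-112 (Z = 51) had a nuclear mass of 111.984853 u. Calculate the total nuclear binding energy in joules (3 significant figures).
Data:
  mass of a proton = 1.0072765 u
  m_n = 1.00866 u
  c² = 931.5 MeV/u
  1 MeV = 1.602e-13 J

With 51 protons and 61 neutrons (A = 112):
Mass of separated nucleons = 51(1.0072765) + 61(1.00866) = 51.3711015 + 61.52826 = 112.8993615 u
Mass defect Δm = 112.8993615 − 111.984853 = 0.9145085 u
Binding energy = Δm·c² = 0.9145085 × 931.5 MeV/u = 851.865 MeV
In joules: 851.865 MeV × 1.602e-13 J/MeV = 1.3647e-10 J

1.36e-10 J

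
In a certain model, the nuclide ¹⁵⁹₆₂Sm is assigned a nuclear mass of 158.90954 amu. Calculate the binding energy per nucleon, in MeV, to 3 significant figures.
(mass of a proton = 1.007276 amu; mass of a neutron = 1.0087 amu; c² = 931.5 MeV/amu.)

8.12 MeV/nucleon

The nucleus contains 62 protons and 159 − 62 = 97 neutrons.
Total constituent mass: 62 × 1.007276 + 97 × 1.0087 = 160.295012 amu
The mass defect is 160.295012 − 158.90954 = 1.385472 amu.
Binding energy = Δm·c² = 1.385472 × 931.5 MeV/amu = 1290.57 MeV
BE/A = 1290.57 MeV / 159 = 8.117 MeV/nucleon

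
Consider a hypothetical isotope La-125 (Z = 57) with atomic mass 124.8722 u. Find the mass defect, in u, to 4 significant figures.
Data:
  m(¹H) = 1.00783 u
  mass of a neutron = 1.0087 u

Σm = 57·m(¹H) + 68·m_n = 57.44631 + 68.5916 = 126.03791 u
Mass defect Δm = 126.03791 − 124.8722 = 1.16571 u

1.166 u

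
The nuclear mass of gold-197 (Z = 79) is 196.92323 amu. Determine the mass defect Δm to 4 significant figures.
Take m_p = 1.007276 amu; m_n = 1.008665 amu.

1.674 amu

Total constituent mass: 79 × 1.007276 + 118 × 1.008665 = 198.597274 amu
Mass defect Δm = 198.597274 − 196.92323 = 1.674044 amu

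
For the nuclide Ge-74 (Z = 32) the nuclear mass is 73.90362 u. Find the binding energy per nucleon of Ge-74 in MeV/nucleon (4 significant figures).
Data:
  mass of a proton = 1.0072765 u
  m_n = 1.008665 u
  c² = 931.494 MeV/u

Σm = 32·m_p + 42·m_n = 32.2328480 + 42.363930 = 74.5967780 u
Δm = 74.5967780 − 73.90362 = 0.6931580 u
Binding energy = Δm·c² = 0.6931580 × 931.494 MeV/u = 645.673 MeV
Per nucleon: 645.673 / 74 = 8.725 MeV

8.725 MeV/nucleon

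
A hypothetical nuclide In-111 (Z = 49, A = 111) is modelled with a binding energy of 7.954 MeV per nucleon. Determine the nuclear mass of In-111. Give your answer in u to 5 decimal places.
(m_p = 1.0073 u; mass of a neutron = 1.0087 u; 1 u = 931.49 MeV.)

110.94927 u

Total binding energy = 111 × 7.954 = 882.894 MeV
Mass defect = 882.894 MeV / (931.49 MeV/u) = 0.9478298 u
Constituent mass = 49(1.0073) + 62(1.0087) = 111.8971 u
Nuclear mass = 111.8971 − 0.9478298 = 110.9492702 u ≈ 110.94927 u (to 5 decimal places)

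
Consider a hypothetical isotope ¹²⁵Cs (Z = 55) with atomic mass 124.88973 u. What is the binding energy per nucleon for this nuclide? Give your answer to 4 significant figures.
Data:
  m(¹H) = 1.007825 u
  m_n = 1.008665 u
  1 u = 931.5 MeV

8.549 MeV/nucleon

Total constituent mass: 55 × 1.007825 + 70 × 1.008665 = 126.036925 u
Δm = 126.036925 − 124.88973 = 1.147195 u
Converting to energy: 1.147195 u × 931.5 MeV/u = 1068.61 MeV
Dividing by A = 125 gives 8.549 MeV per nucleon.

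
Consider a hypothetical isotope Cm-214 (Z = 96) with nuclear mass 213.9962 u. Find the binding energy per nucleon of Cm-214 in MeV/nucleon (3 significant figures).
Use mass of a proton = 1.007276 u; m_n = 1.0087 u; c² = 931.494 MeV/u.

The nucleus contains 96 protons and 214 − 96 = 118 neutrons.
Σm = 96·m_p + 118·m_n = 96.698496 + 119.0266 = 215.725096 u
The mass defect is 215.725096 − 213.9962 = 1.728896 u.
Binding energy = Δm·c² = 1.728896 × 931.494 MeV/u = 1610.456 MeV
Dividing by A = 214 gives 7.525 MeV per nucleon.

7.53 MeV/nucleon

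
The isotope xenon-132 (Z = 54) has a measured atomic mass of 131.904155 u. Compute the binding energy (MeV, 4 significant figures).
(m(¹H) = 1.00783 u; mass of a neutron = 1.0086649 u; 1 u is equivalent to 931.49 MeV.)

1113 MeV

Total constituent mass: 54 × 1.00783 + 78 × 1.0086649 = 133.0986822 u
Mass defect Δm = 133.0986822 − 131.904155 = 1.1945272 u
Converting to energy: 1.1945272 u × 931.49 MeV/u = 1112.69 MeV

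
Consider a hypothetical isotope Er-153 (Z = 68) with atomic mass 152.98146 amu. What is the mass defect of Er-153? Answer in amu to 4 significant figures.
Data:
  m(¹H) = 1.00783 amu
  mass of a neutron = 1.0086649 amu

With 68 protons and 85 neutrons (A = 153):
Mass of separated nucleons = 68(1.00783) + 85(1.0086649) = 68.53244 + 85.7365165 = 154.2689565 amu
The mass defect is 154.2689565 − 152.98146 = 1.2874965 amu.

1.287 amu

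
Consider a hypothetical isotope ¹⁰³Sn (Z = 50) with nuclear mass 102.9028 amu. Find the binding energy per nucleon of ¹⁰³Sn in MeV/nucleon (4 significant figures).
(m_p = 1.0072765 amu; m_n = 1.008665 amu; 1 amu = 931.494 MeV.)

Z = 50, so N = A − Z = 103 − 50 = 53.
Σm = 50·m_p + 53·m_n = 50.3638250 + 53.459245 = 103.8230700 amu
Mass defect Δm = 103.8230700 − 102.9028 = 0.9202700 amu
Converting to energy: 0.9202700 amu × 931.494 MeV/amu = 857.226 MeV
Dividing by A = 103 gives 8.323 MeV per nucleon.

8.323 MeV/nucleon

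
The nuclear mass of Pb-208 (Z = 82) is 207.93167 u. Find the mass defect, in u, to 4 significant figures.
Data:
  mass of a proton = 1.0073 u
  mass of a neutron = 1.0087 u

1.763 u

Total constituent mass: 82 × 1.0073 + 126 × 1.0087 = 209.6948 u
The mass defect is 209.6948 − 207.93167 = 1.76313 u.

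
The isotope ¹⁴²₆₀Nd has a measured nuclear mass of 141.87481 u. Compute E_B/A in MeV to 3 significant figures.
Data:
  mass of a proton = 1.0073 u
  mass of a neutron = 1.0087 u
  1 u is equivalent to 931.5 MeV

8.37 MeV/nucleon

Mass of separated nucleons = 60(1.0073) + 82(1.0087) = 60.4380 + 82.7134 = 143.1514 u
Mass defect Δm = 143.1514 − 141.87481 = 1.27659 u
Converting to energy: 1.27659 u × 931.5 MeV/u = 1189.14 MeV
Dividing by A = 142 gives 8.374 MeV per nucleon.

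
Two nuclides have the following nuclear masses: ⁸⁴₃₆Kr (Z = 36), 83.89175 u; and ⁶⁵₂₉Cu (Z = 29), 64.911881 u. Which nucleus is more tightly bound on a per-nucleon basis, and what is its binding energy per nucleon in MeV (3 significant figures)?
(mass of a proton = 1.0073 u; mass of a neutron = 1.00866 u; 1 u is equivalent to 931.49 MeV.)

⁶⁵₂₉Cu; 8.76 MeV/nucleon

⁸⁴₃₆Kr: Σm = 36(1.0073) + 48(1.00866) = 84.67848 u; Δm = 0.78673 u; E_B = 732.83 MeV; E_B/A = 8.724 MeV
⁶⁵₂₉Cu: Σm = 29(1.0073) + 36(1.00866) = 65.52346 u; Δm = 0.611579 u; E_B = 569.68 MeV; E_B/A = 8.764 MeV
⁶⁵₂₉Cu has the higher binding energy per nucleon, so it is the more tightly bound nucleus.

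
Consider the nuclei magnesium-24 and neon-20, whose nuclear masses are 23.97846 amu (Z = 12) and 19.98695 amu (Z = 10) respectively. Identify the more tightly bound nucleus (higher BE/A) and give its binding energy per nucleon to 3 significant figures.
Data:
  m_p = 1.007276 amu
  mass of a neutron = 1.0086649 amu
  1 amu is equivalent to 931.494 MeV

magnesium-24: Σm = 12(1.007276) + 12(1.0086649) = 24.1912908 amu; Δm = 0.2128308 amu; E_B = 198.25 MeV; E_B/A = 8.260 MeV
neon-20: Σm = 10(1.007276) + 10(1.0086649) = 20.1594090 amu; Δm = 0.1724590 amu; E_B = 160.64 MeV; E_B/A = 8.032 MeV
magnesium-24 has the higher binding energy per nucleon, so it is the more tightly bound nucleus.

magnesium-24; 8.26 MeV/nucleon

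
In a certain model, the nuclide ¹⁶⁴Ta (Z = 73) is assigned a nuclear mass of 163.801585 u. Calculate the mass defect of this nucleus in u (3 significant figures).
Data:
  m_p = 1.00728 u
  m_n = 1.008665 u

Total constituent mass: 73 × 1.00728 + 91 × 1.008665 = 165.319955 u
Δm = 165.319955 − 163.801585 = 1.518370 u

1.52 u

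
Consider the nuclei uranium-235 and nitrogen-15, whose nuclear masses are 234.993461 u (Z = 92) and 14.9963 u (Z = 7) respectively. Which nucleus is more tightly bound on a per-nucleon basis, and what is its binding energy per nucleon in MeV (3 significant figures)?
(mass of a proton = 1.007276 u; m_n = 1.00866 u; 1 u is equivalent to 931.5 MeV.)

uranium-235: Σm = 92(1.007276) + 143(1.00866) = 236.907772 u; Δm = 1.914311 u; E_B = 1783.2 MeV; E_B/A = 7.588 MeV
nitrogen-15: Σm = 7(1.007276) + 8(1.00866) = 15.120212 u; Δm = 0.123912 u; E_B = 115.424 MeV; E_B/A = 7.6949 MeV
nitrogen-15 has the higher binding energy per nucleon, so it is the more tightly bound nucleus.

nitrogen-15; 7.69 MeV/nucleon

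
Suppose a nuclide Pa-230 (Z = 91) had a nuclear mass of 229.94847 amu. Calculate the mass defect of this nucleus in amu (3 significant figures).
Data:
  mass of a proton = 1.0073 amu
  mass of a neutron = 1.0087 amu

Total constituent mass: 91 × 1.0073 + 139 × 1.0087 = 231.8736 amu
The mass defect is 231.8736 − 229.94847 = 1.92513 amu.

1.93 amu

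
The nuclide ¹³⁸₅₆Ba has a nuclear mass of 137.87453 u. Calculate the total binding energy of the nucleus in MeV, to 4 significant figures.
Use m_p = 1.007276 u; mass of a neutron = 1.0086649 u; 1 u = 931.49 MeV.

1158 MeV

Z = 56, so N = A − Z = 138 − 56 = 82.
Total constituent mass: 56 × 1.007276 + 82 × 1.0086649 = 139.1179778 u
The mass defect is 139.1179778 − 137.87453 = 1.2434478 u.
Converting to energy: 1.2434478 u × 931.49 MeV/u = 1158.26 MeV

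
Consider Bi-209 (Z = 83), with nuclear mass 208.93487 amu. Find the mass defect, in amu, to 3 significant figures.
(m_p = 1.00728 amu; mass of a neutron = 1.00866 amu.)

The nucleus contains 83 protons and 209 − 83 = 126 neutrons.
Σm = 83·m_p + 126·m_n = 83.60424 + 127.09116 = 210.69540 amu
The mass defect is 210.69540 − 208.93487 = 1.76053 amu.

1.76 amu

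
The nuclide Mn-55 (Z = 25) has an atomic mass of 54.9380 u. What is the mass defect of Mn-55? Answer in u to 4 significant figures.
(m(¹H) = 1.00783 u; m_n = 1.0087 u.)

0.5188 u

Z = 25, so N = A − Z = 55 − 25 = 30.
Total constituent mass: 25 × 1.00783 + 30 × 1.0087 = 55.45675 u
Mass defect Δm = 55.45675 − 54.9380 = 0.51875 u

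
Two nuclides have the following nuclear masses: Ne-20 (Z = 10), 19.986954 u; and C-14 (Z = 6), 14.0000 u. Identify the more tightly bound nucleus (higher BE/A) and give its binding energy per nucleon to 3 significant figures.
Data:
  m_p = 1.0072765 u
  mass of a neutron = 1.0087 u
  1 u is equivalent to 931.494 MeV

Ne-20; 8.05 MeV/nucleon

Ne-20: Σm = 10(1.0072765) + 10(1.0087) = 20.1597650 u; Δm = 0.1728110 u; E_B = 160.97 MeV; E_B/A = 8.049 MeV
C-14: Σm = 6(1.0072765) + 8(1.0087) = 14.1132590 u; Δm = 0.1132590 u; E_B = 105.50 MeV; E_B/A = 7.536 MeV
Ne-20 has the higher binding energy per nucleon, so it is the more tightly bound nucleus.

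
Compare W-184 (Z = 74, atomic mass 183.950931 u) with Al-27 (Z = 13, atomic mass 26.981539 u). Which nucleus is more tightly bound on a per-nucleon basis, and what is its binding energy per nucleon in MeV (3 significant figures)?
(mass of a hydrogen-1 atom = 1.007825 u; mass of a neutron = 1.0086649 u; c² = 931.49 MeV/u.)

W-184: Σm = 74(1.007825) + 110(1.0086649) = 185.5321890 u; Δm = 1.5812580 u; E_B = 1472.9 MeV; E_B/A = 8.005 MeV
Al-27: Σm = 13(1.007825) + 14(1.0086649) = 27.2230336 u; Δm = 0.2414946 u; E_B = 224.95 MeV; E_B/A = 8.331 MeV
Al-27 has the higher binding energy per nucleon, so it is the more tightly bound nucleus.

Al-27; 8.33 MeV/nucleon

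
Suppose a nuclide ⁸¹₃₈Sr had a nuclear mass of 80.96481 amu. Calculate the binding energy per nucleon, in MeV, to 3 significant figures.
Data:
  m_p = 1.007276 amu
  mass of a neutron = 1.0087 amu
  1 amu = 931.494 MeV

The nucleus contains 38 protons and 81 − 38 = 43 neutrons.
Mass of separated nucleons = 38(1.007276) + 43(1.0087) = 38.276488 + 43.3741 = 81.650588 amu
Δm = 81.650588 − 80.96481 = 0.685778 amu
E_B = 0.685778 × 931.494 = 638.798 MeV
BE/A = 638.798 MeV / 81 = 7.886 MeV/nucleon

7.89 MeV/nucleon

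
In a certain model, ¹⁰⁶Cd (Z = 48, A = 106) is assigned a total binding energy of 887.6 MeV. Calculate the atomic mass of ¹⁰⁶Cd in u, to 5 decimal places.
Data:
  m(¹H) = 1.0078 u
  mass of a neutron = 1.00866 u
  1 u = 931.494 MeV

Mass defect = 887.6 MeV / (931.494 MeV/u) = 0.9528778 u
Constituent mass = 48(1.0078) + 58(1.00866) = 106.87668 u
Atomic mass = 106.87668 − 0.9528778 = 105.9238022 u ≈ 105.92380 u (to 5 decimal places)

105.92380 u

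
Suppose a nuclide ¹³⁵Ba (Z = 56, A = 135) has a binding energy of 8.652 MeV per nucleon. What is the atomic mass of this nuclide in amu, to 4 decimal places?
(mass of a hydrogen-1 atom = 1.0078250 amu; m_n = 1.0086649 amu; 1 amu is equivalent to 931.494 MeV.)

134.8688 amu

Total binding energy = 135 × 8.652 = 1168.020 MeV
Mass defect = 1168.020 MeV / (931.494 MeV/amu) = 1.253921 amu
Constituent mass = 56(1.0078250) + 79(1.0086649) = 136.1227271 amu
Atomic mass = 136.1227271 − 1.253921 = 134.8688061 amu ≈ 134.8688 amu (to 4 decimal places)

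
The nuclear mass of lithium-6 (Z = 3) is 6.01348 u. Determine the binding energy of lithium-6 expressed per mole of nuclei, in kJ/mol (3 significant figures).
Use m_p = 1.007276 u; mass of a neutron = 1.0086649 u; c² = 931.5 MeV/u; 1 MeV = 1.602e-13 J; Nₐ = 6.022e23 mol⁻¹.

3.09e+09 kJ/mol

Z = 3, so N = A − Z = 6 − 3 = 3.
Mass of separated nucleons = 3(1.007276) + 3(1.0086649) = 3.021828 + 3.0259947 = 6.0478227 u
Δm = 6.0478227 − 6.01348 = 0.0343427 u
Converting to energy: 0.0343427 u × 931.5 MeV/u = 31.9902 MeV
Per nucleus in joules: 31.9902 MeV × 1.602e-13 J/MeV = 5.1248e-12 J
Per mole: 5.1248e-12 J × 6.022e23 mol⁻¹ = 3.0862e+12 J/mol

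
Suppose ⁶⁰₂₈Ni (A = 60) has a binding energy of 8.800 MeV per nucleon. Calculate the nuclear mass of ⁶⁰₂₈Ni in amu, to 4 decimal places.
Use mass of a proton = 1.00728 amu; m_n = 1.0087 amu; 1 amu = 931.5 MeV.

Total binding energy = 60 × 8.800 = 528.000 MeV
Mass defect = 528.000 MeV / (931.5 MeV/amu) = 0.566828 amu
Constituent mass = 28(1.00728) + 32(1.0087) = 60.48224 amu
Nuclear mass = 60.48224 − 0.566828 = 59.915412 amu ≈ 59.9154 amu (to 4 decimal places)

59.9154 amu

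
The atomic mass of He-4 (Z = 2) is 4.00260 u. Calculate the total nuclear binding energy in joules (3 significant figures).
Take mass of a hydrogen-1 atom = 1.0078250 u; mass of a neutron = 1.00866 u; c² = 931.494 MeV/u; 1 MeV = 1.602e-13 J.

With 2 protons and 2 neutrons (A = 4):
Mass of separated nucleons = 2(1.0078250) + 2(1.00866) = 2.0156500 + 2.01732 = 4.0329700 u
Mass defect Δm = 4.0329700 − 4.00260 = 0.0303700 u
E_B = 0.0303700 × 931.494 = 28.2895 MeV
In joules: 28.2895 MeV × 1.602e-13 J/MeV = 4.5320e-12 J

4.53e-12 J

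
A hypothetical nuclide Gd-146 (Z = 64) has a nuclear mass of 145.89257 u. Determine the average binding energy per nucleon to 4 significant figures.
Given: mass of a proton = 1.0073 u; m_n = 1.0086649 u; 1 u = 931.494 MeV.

The nucleus contains 64 protons and 146 − 64 = 82 neutrons.
Total constituent mass: 64 × 1.0073 + 82 × 1.0086649 = 147.1777218 u
Mass defect Δm = 147.1777218 − 145.89257 = 1.2851518 u
Binding energy = Δm·c² = 1.2851518 × 931.494 MeV/u = 1197.11 MeV
BE/A = 1197.11 MeV / 146 = 8.199 MeV/nucleon

8.199 MeV/nucleon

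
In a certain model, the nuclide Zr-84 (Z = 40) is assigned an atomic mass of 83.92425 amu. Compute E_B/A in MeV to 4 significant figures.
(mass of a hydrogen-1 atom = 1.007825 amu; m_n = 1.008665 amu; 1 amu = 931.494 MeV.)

Total constituent mass: 40 × 1.007825 + 44 × 1.008665 = 84.694260 amu
The mass defect is 84.694260 − 83.92425 = 0.770010 amu.
Binding energy = Δm·c² = 0.770010 × 931.494 MeV/amu = 717.260 MeV
Dividing by A = 84 gives 8.539 MeV per nucleon.

8.539 MeV/nucleon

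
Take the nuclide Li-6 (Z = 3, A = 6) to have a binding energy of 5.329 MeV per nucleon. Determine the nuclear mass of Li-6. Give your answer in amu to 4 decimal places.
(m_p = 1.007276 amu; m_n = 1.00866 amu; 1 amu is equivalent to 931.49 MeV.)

Total binding energy = 6 × 5.329 = 31.974 MeV
Mass defect = 31.974 MeV / (931.49 MeV/amu) = 0.034326 amu
Constituent mass = 3(1.007276) + 3(1.00866) = 6.047808 amu
Nuclear mass = 6.047808 − 0.034326 = 6.013482 amu ≈ 6.0135 amu (to 4 decimal places)

6.0135 amu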